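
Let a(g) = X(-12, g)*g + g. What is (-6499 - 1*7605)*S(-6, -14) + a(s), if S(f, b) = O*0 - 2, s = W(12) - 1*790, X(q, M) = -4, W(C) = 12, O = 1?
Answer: 30542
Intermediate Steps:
s = -778 (s = 12 - 1*790 = 12 - 790 = -778)
S(f, b) = -2 (S(f, b) = 1*0 - 2 = 0 - 2 = -2)
a(g) = -3*g (a(g) = -4*g + g = -3*g)
(-6499 - 1*7605)*S(-6, -14) + a(s) = (-6499 - 1*7605)*(-2) - 3*(-778) = (-6499 - 7605)*(-2) + 2334 = -14104*(-2) + 2334 = 28208 + 2334 = 30542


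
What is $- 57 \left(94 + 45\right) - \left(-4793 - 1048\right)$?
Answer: $-2082$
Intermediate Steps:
$- 57 \left(94 + 45\right) - \left(-4793 - 1048\right) = \left(-57\right) 139 - \left(-4793 - 1048\right) = -7923 - -5841 = -7923 + 5841 = -2082$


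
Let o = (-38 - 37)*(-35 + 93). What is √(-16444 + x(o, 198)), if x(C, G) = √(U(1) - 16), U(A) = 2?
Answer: √(-16444 + I*√14) ≈ 0.015 + 128.23*I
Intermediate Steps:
o = -4350 (o = -75*58 = -4350)
x(C, G) = I*√14 (x(C, G) = √(2 - 16) = √(-14) = I*√14)
√(-16444 + x(o, 198)) = √(-16444 + I*√14)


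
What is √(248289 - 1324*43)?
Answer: √191357 ≈ 437.44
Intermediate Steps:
√(248289 - 1324*43) = √(248289 - 56932) = √191357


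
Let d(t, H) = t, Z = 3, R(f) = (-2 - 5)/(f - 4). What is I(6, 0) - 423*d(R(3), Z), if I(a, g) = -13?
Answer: -2974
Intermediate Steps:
R(f) = -7/(-4 + f)
I(6, 0) - 423*d(R(3), Z) = -13 - (-2961)/(-4 + 3) = -13 - (-2961)/(-1) = -13 - (-2961)*(-1) = -13 - 423*7 = -13 - 2961 = -2974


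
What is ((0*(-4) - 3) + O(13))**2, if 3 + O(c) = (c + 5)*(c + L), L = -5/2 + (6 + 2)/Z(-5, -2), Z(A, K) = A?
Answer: 594441/25 ≈ 23778.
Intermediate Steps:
L = -41/10 (L = -5/2 + (6 + 2)/(-5) = -5*1/2 + 8*(-1/5) = -5/2 - 8/5 = -41/10 ≈ -4.1000)
O(c) = -3 + (5 + c)*(-41/10 + c) (O(c) = -3 + (c + 5)*(c - 41/10) = -3 + (5 + c)*(-41/10 + c))
((0*(-4) - 3) + O(13))**2 = ((0*(-4) - 3) + (-47/2 + 13**2 + (9/10)*13))**2 = ((0 - 3) + (-47/2 + 169 + 117/10))**2 = (-3 + 786/5)**2 = (771/5)**2 = 594441/25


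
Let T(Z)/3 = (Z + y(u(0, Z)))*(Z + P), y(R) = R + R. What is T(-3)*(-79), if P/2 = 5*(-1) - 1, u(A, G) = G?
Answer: -31995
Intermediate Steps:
P = -12 (P = 2*(5*(-1) - 1) = 2*(-5 - 1) = 2*(-6) = -12)
y(R) = 2*R
T(Z) = 9*Z*(-12 + Z) (T(Z) = 3*((Z + 2*Z)*(Z - 12)) = 3*((3*Z)*(-12 + Z)) = 3*(3*Z*(-12 + Z)) = 9*Z*(-12 + Z))
T(-3)*(-79) = (9*(-3)*(-12 - 3))*(-79) = (9*(-3)*(-15))*(-79) = 405*(-79) = -31995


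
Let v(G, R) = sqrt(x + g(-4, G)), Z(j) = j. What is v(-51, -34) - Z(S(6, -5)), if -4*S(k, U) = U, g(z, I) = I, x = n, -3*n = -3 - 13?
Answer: -5/4 + I*sqrt(411)/3 ≈ -1.25 + 6.7577*I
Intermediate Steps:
n = 16/3 (n = -(-3 - 13)/3 = -1/3*(-16) = 16/3 ≈ 5.3333)
x = 16/3 ≈ 5.3333
S(k, U) = -U/4
v(G, R) = sqrt(16/3 + G)
v(-51, -34) - Z(S(6, -5)) = sqrt(48 + 9*(-51))/3 - (-1)*(-5)/4 = sqrt(48 - 459)/3 - 1*5/4 = sqrt(-411)/3 - 5/4 = (I*sqrt(411))/3 - 5/4 = I*sqrt(411)/3 - 5/4 = -5/4 + I*sqrt(411)/3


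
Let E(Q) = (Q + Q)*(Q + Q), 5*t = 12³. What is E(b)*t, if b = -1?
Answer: 6912/5 ≈ 1382.4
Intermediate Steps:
t = 1728/5 (t = (⅕)*12³ = (⅕)*1728 = 1728/5 ≈ 345.60)
E(Q) = 4*Q² (E(Q) = (2*Q)*(2*Q) = 4*Q²)
E(b)*t = (4*(-1)²)*(1728/5) = (4*1)*(1728/5) = 4*(1728/5) = 6912/5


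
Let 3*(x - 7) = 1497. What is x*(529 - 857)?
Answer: -165968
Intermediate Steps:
x = 506 (x = 7 + (⅓)*1497 = 7 + 499 = 506)
x*(529 - 857) = 506*(529 - 857) = 506*(-328) = -165968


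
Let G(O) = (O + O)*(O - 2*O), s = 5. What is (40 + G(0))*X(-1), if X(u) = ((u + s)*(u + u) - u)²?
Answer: 1960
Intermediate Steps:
G(O) = -2*O² (G(O) = (2*O)*(-O) = -2*O²)
X(u) = (-u + 2*u*(5 + u))² (X(u) = ((u + 5)*(u + u) - u)² = ((5 + u)*(2*u) - u)² = (2*u*(5 + u) - u)² = (-u + 2*u*(5 + u))²)
(40 + G(0))*X(-1) = (40 - 2*0²)*((-1)²*(9 + 2*(-1))²) = (40 - 2*0)*(1*(9 - 2)²) = (40 + 0)*(1*7²) = 40*(1*49) = 40*49 = 1960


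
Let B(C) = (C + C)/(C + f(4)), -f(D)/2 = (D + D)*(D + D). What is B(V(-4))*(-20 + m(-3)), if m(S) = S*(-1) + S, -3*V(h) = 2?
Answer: -40/193 ≈ -0.20725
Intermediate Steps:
V(h) = -⅔ (V(h) = -⅓*2 = -⅔)
f(D) = -8*D² (f(D) = -2*(D + D)*(D + D) = -2*2*D*2*D = -8*D²)
m(S) = 0 (m(S) = -S + S = 0)
B(C) = 2*C/(-128 + C) (B(C) = (C + C)/(C - 8*4²) = (2*C)/(C - 8*16) = (2*C)/(C - 128) = (2*C)/(-128 + C) = 2*C/(-128 + C))
B(V(-4))*(-20 + m(-3)) = (2*(-⅔)/(-128 - ⅔))*(-20 + 0) = (2*(-⅔)/(-386/3))*(-20) = (2*(-⅔)*(-3/386))*(-20) = (2/193)*(-20) = -40/193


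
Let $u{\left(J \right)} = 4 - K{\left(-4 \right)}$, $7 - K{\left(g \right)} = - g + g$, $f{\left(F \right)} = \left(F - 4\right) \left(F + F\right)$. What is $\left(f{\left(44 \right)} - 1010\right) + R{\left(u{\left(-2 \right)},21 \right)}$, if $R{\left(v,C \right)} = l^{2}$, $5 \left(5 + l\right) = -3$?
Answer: $\frac{63534}{25} \approx 2541.4$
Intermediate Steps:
$f{\left(F \right)} = 2 F \left(-4 + F\right)$ ($f{\left(F \right)} = \left(-4 + F\right) 2 F = 2 F \left(-4 + F\right)$)
$K{\left(g \right)} = 7$ ($K{\left(g \right)} = 7 - \left(- g + g\right) = 7 - 0 = 7 + 0 = 7$)
$l = - \frac{28}{5}$ ($l = -5 + \frac{1}{5} \left(-3\right) = -5 - \frac{3}{5} = - \frac{28}{5} \approx -5.6$)
$u{\left(J \right)} = -3$ ($u{\left(J \right)} = 4 - 7 = -3$)
$R{\left(v,C \right)} = \frac{784}{25}$ ($R{\left(v,C \right)} = \left(- \frac{28}{5}\right)^{2} = \frac{784}{25}$)
$\left(f{\left(44 \right)} - 1010\right) + R{\left(u{\left(-2 \right)},21 \right)} = \left(2 \cdot 44 \left(-4 + 44\right) - 1010\right) + \frac{784}{25} = \left(2 \cdot 44 \cdot 40 - 1010\right) + \frac{784}{25} = \left(3520 - 1010\right) + \frac{784}{25} = 2510 + \frac{784}{25} = \frac{63534}{25}$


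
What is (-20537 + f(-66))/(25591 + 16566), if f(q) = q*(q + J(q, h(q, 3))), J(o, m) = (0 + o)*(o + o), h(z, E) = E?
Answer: -591173/42157 ≈ -14.023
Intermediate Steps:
J(o, m) = 2*o**2 (J(o, m) = o*(2*o) = 2*o**2)
f(q) = q*(q + 2*q**2)
(-20537 + f(-66))/(25591 + 16566) = (-20537 + (-66)**2*(1 + 2*(-66)))/(25591 + 16566) = (-20537 + 4356*(1 - 132))/42157 = (-20537 + 4356*(-131))*(1/42157) = (-20537 - 570636)*(1/42157) = -591173*1/42157 = -591173/42157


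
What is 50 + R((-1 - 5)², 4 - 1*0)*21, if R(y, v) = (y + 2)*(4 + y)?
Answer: 31970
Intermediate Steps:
R(y, v) = (2 + y)*(4 + y)
50 + R((-1 - 5)², 4 - 1*0)*21 = 50 + (8 + ((-1 - 5)²)² + 6*(-1 - 5)²)*21 = 50 + (8 + ((-6)²)² + 6*(-6)²)*21 = 50 + (8 + 36² + 6*36)*21 = 50 + (8 + 1296 + 216)*21 = 50 + 1520*21 = 50 + 31920 = 31970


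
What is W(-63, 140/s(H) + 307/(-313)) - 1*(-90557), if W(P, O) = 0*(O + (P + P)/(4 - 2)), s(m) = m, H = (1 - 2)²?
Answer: 90557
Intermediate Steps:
H = 1 (H = (-1)² = 1)
W(P, O) = 0 (W(P, O) = 0*(O + (2*P)/2) = 0*(O + (2*P)*(½)) = 0*(O + P) = 0)
W(-63, 140/s(H) + 307/(-313)) - 1*(-90557) = 0 - 1*(-90557) = 0 + 90557 = 90557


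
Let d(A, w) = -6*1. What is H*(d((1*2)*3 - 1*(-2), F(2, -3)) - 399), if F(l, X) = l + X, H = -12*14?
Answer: 68040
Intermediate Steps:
H = -168
F(l, X) = X + l
d(A, w) = -6
H*(d((1*2)*3 - 1*(-2), F(2, -3)) - 399) = -168*(-6 - 399) = -168*(-405) = 68040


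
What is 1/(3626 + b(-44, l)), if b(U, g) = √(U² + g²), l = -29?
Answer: 3626/13145099 - √2777/13145099 ≈ 0.00027184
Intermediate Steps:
1/(3626 + b(-44, l)) = 1/(3626 + √((-44)² + (-29)²)) = 1/(3626 + √(1936 + 841)) = 1/(3626 + √2777)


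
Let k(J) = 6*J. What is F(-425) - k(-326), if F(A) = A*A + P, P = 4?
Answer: 182585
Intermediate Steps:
F(A) = 4 + A**2 (F(A) = A*A + 4 = A**2 + 4 = 4 + A**2)
F(-425) - k(-326) = (4 + (-425)**2) - 6*(-326) = (4 + 180625) - 1*(-1956) = 180629 + 1956 = 182585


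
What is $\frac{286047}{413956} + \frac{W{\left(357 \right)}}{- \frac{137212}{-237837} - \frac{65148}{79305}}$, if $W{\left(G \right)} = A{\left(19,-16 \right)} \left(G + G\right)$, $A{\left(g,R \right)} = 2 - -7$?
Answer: $- \frac{56500267369973841}{2150430197192} \approx -26274.0$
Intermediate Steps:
$A{\left(g,R \right)} = 9$ ($A{\left(g,R \right)} = 2 + 7 = 9$)
$W{\left(G \right)} = 18 G$ ($W{\left(G \right)} = 9 \left(G + G\right) = 9 \cdot 2 G = 18 G$)
$\frac{286047}{413956} + \frac{W{\left(357 \right)}}{- \frac{137212}{-237837} - \frac{65148}{79305}} = \frac{286047}{413956} + \frac{18 \cdot 357}{- \frac{137212}{-237837} - \frac{65148}{79305}} = 286047 \cdot \frac{1}{413956} + \frac{6426}{\left(-137212\right) \left(- \frac{1}{237837}\right) - \frac{21716}{26435}} = \frac{7731}{11188} + \frac{6426}{\frac{137212}{237837} - \frac{21716}{26435}} = \frac{7731}{11188} + \frac{6426}{- \frac{1537669072}{6287221095}} = \frac{7731}{11188} + 6426 \left(- \frac{6287221095}{1537669072}\right) = \frac{7731}{11188} - \frac{20200841378235}{768834536} = - \frac{56500267369973841}{2150430197192}$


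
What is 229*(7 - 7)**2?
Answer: 0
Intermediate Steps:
229*(7 - 7)**2 = 229*0**2 = 229*0 = 0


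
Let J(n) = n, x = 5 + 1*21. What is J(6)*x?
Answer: 156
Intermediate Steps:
x = 26 (x = 5 + 21 = 26)
J(6)*x = 6*26 = 156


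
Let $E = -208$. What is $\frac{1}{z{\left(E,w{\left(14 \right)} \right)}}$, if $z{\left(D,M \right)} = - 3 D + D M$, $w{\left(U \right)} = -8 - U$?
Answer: $\frac{1}{5200} \approx 0.00019231$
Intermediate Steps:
$\frac{1}{z{\left(E,w{\left(14 \right)} \right)}} = \frac{1}{\left(-208\right) \left(-3 - 22\right)} = \frac{1}{\left(-208\right) \left(-25\right)} = \frac{1}{5200}$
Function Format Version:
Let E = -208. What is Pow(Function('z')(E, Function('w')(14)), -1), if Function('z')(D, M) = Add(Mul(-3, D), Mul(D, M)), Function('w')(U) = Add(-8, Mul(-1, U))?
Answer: Rational(1, 5200) ≈ 0.00019231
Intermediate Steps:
Pow(Function('z')(E, Function('w')(14)), -1) = Pow(Mul(-208, Add(-3, Add(-8, Mul(-1, 14)))), -1) = Pow(Mul(-208, Add(-3, Add(-8, -14))), -1) = Pow(Mul(-208, Add(-3, -22)), -1) = Pow(Mul(-208, -25), -1) = Pow(5200, -1) = Rational(1, 5200)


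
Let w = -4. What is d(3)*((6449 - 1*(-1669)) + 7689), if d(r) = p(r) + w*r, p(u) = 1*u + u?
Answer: -94842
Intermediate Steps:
p(u) = 2*u (p(u) = u + u = 2*u)
d(r) = -2*r (d(r) = 2*r - 4*r = -2*r)
d(3)*((6449 - 1*(-1669)) + 7689) = (-2*3)*((6449 - 1*(-1669)) + 7689) = -6*((6449 + 1669) + 7689) = -6*(8118 + 7689) = -6*15807 = -94842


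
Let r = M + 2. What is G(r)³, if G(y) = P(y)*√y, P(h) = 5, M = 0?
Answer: 250*√2 ≈ 353.55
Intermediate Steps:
r = 2 (r = 0 + 2 = 2)
G(y) = 5*√y
G(r)³ = (5*√2)³ = 250*√2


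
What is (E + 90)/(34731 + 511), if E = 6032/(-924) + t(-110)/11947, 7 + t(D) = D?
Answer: 17718079/7481488938 ≈ 0.0023683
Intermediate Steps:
t(D) = -7 + D
E = -1387931/212289 (E = 6032/(-924) + (-7 - 110)/11947 = 6032*(-1/924) - 117*1/11947 = -1508/231 - 9/919 = -1387931/212289 ≈ -6.5379)
(E + 90)/(34731 + 511) = (-1387931/212289 + 90)/(34731 + 511) = (17718079/212289)/35242 = (17718079/212289)*(1/35242) = 17718079/7481488938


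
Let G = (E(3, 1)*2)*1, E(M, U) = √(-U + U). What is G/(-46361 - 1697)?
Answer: 0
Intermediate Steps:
E(M, U) = 0 (E(M, U) = √0 = 0)
G = 0 (G = (0*2)*1 = 0*1 = 0)
G/(-46361 - 1697) = 0/(-46361 - 1697) = 0/(-48058) = 0*(-1/48058) = 0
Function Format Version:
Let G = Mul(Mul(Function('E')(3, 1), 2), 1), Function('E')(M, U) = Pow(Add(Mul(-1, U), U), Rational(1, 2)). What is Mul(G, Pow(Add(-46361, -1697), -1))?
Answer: 0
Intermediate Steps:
Function('E')(M, U) = 0 (Function('E')(M, U) = Pow(0, Rational(1, 2)) = 0)
G = 0 (G = Mul(Mul(0, 2), 1) = Mul(0, 1) = 0)
Mul(G, Pow(Add(-46361, -1697), -1)) = Mul(0, Pow(Add(-46361, -1697), -1)) = Mul(0, Pow(-48058, -1)) = Mul(0, Rational(-1, 48058)) = 0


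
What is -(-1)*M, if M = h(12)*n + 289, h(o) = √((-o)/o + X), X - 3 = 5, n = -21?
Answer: 289 - 21*√7 ≈ 233.44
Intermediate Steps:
X = 8 (X = 3 + 5 = 8)
h(o) = √7 (h(o) = √((-o)/o + 8) = √(-1 + 8) = √7)
M = 289 - 21*√7 (M = √7*(-21) + 289 = -21*√7 + 289 = 289 - 21*√7 ≈ 233.44)
-(-1)*M = -(-1)*(289 - 21*√7) = -(-289 + 21*√7) = 289 - 21*√7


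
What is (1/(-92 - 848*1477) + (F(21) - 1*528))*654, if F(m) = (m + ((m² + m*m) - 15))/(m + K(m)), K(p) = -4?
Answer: -3671954108439/11801230 ≈ -3.1115e+5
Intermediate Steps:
F(m) = (-15 + m + 2*m²)/(-4 + m) (F(m) = (m + ((m² + m*m) - 15))/(m - 4) = (m + ((m² + m²) - 15))/(-4 + m) = (m + (2*m² - 15))/(-4 + m) = (m + (-15 + 2*m²))/(-4 + m) = (-15 + m + 2*m²)/(-4 + m))
(1/(-92 - 848*1477) + (F(21) - 1*528))*654 = (1/(-92 - 848*1477) + ((-15 + 21 + 2*21²)/(-4 + 21) - 1*528))*654 = ((1/1477)/(-940) + ((-15 + 21 + 2*441)/17 - 528))*654 = (-1/940*1/1477 + ((-15 + 21 + 882)/17 - 528))*654 = (-1/1388380 + ((1/17)*888 - 528))*654 = (-1/1388380 + (888/17 - 528))*654 = (-1/1388380 - 8088/17)*654 = -11229217457/23602460*654 = -3671954108439/11801230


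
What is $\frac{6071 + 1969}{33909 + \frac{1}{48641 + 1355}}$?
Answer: $\frac{80393568}{339062873} \approx 0.23711$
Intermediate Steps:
$\frac{6071 + 1969}{33909 + \frac{1}{48641 + 1355}} = \frac{8040}{33909 + \frac{1}{49996}} = \frac{8040}{\frac{1695314365}{49996}} = 8040 \cdot \frac{49996}{1695314365} = \frac{80393568}{339062873}$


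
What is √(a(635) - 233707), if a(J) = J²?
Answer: √169518 ≈ 411.73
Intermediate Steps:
√(a(635) - 233707) = √(635² - 233707) = √(403225 - 233707) = √169518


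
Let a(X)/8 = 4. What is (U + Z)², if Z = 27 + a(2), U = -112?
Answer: 2809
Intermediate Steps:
a(X) = 32 (a(X) = 8*4 = 32)
Z = 59 (Z = 27 + 32 = 59)
(U + Z)² = (-112 + 59)² = (-53)² = 2809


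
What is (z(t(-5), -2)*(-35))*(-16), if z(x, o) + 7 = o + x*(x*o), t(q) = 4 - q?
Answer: -95760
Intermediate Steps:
z(x, o) = -7 + o + o*x² (z(x, o) = -7 + (o + x*(x*o)) = -7 + (o + x*(o*x)) = -7 + (o + o*x²) = -7 + o + o*x²)
(z(t(-5), -2)*(-35))*(-16) = ((-7 - 2 - 2*(4 - 1*(-5))²)*(-35))*(-16) = ((-7 - 2 - 2*(4 + 5)²)*(-35))*(-16) = ((-7 - 2 - 2*9²)*(-35))*(-16) = ((-7 - 2 - 2*81)*(-35))*(-16) = ((-7 - 2 - 162)*(-35))*(-16) = -171*(-35)*(-16) = 5985*(-16) = -95760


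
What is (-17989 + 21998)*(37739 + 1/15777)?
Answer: 2386991489836/15777 ≈ 1.5130e+8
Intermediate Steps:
(-17989 + 21998)*(37739 + 1/15777) = 4009*(37739 + 1/15777) = 4009*(595408204/15777) = 2386991489836/15777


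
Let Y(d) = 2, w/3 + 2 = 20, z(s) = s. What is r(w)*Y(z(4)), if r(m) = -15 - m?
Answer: -138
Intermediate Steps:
w = 54 (w = -6 + 3*20 = -6 + 60 = 54)
r(w)*Y(z(4)) = (-15 - 1*54)*2 = (-15 - 54)*2 = -69*2 = -138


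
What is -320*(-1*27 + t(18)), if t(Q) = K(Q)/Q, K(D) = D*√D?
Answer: 8640 - 960*√2 ≈ 7282.4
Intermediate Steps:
K(D) = D^(3/2)
t(Q) = √Q (t(Q) = Q^(3/2)/Q = √Q)
-320*(-1*27 + t(18)) = -320*(-1*27 + √18) = -320*(-27 + 3*√2) = 8640 - 960*√2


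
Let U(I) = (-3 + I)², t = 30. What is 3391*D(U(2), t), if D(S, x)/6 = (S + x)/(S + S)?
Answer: 315363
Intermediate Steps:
D(S, x) = 3*(S + x)/S (D(S, x) = 6*((S + x)/(S + S)) = 6*((S + x)/((2*S))) = 6*((S + x)*(1/(2*S))) = 6*((S + x)/(2*S)) = 3*(S + x)/S)
3391*D(U(2), t) = 3391*(3 + 3*30/(-3 + 2)²) = 3391*(3 + 3*30/(-1)²) = 3391*(3 + 3*30/1) = 3391*(3 + 3*30*1) = 3391*(3 + 90) = 3391*93 = 315363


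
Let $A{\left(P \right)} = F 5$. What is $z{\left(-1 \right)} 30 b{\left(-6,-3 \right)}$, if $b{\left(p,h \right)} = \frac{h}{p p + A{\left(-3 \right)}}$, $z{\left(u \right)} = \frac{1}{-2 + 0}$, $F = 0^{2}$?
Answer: $\frac{5}{4} \approx 1.25$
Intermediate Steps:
$F = 0$
$A{\left(P \right)} = 0$ ($A{\left(P \right)} = 0 \cdot 5 = 0$)
$z{\left(u \right)} = - \frac{1}{2}$ ($z{\left(u \right)} = \frac{1}{-2} = - \frac{1}{2}$)
$b{\left(p,h \right)} = \frac{h}{p^{2}}$ ($b{\left(p,h \right)} = \frac{h}{p p + 0} = \frac{h}{p^{2} + 0} = \frac{h}{p^{2}}$)
$z{\left(-1 \right)} 30 b{\left(-6,-3 \right)} = \left(- \frac{1}{2}\right) 30 \left(- \frac{3}{36}\right) = - 15 \left(\left(-3\right) \frac{1}{36}\right) = \left(-15\right) \left(- \frac{1}{12}\right) = \frac{5}{4}$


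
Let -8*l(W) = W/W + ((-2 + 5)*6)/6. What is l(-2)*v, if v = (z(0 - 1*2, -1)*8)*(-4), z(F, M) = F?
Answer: -32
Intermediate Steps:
v = 64 (v = ((0 - 1*2)*8)*(-4) = ((0 - 2)*8)*(-4) = -2*8*(-4) = -16*(-4) = 64)
l(W) = -½ (l(W) = -(W/W + ((-2 + 5)*6)/6)/8 = -(1 + (3*6)*(⅙))/8 = -(1 + 18*(⅙))/8 = -(1 + 3)/8 = -⅛*4 = -½)
l(-2)*v = -½*64 = -32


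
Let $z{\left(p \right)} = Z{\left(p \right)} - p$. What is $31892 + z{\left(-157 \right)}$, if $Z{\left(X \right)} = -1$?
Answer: $32048$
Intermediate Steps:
$z{\left(p \right)} = -1 - p$
$31892 + z{\left(-157 \right)} = 31892 - -156 = 31892 + \left(-1 + 157\right) = 31892 + 156 = 32048$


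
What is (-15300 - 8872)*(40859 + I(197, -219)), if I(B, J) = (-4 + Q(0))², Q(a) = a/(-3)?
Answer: -988030500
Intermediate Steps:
Q(a) = -a/3 (Q(a) = a*(-⅓) = -a/3)
I(B, J) = 16 (I(B, J) = (-4 - ⅓*0)² = (-4 + 0)² = (-4)² = 16)
(-15300 - 8872)*(40859 + I(197, -219)) = (-15300 - 8872)*(40859 + 16) = -24172*40875 = -988030500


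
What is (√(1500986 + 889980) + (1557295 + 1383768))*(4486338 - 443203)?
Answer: 11891114752505 + 4043135*√2390966 ≈ 1.1897e+13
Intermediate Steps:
(√(1500986 + 889980) + (1557295 + 1383768))*(4486338 - 443203) = (√2390966 + 2941063)*4043135 = (2941063 + √2390966)*4043135 = 11891114752505 + 4043135*√2390966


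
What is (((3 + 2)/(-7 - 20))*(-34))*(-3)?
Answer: -170/9 ≈ -18.889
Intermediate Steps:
(((3 + 2)/(-7 - 20))*(-34))*(-3) = ((5/(-27))*(-34))*(-3) = ((5*(-1/27))*(-34))*(-3) = -5/27*(-34)*(-3) = (170/27)*(-3) = -170/9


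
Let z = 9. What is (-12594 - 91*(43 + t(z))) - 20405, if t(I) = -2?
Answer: -36730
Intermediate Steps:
(-12594 - 91*(43 + t(z))) - 20405 = (-12594 - 91*(43 - 2)) - 20405 = (-12594 - 91*41) - 20405 = (-12594 - 3731) - 20405 = -16325 - 20405 = -36730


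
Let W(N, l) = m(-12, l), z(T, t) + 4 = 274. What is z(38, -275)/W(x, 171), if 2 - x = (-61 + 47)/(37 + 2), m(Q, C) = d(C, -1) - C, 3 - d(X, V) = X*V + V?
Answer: 135/2 ≈ 67.500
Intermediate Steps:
z(T, t) = 270 (z(T, t) = -4 + 274 = 270)
d(X, V) = 3 - V - V*X (d(X, V) = 3 - (X*V + V) = 3 - (V*X + V) = 3 - (V + V*X) = 3 + (-V - V*X) = 3 - V - V*X)
m(Q, C) = 4 (m(Q, C) = (3 - 1*(-1) - 1*(-1)*C) - C = (3 + 1 + C) - C = (4 + C) - C = 4)
x = 92/39 (x = 2 - (-61 + 47)/(37 + 2) = 2 - (-14)/39 = 2 - 1*(-14/39) = 2 + 14/39 = 92/39 ≈ 2.3590)
W(N, l) = 4
z(38, -275)/W(x, 171) = 270/4 = 270*(¼) = 135/2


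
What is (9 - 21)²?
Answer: 144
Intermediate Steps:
(9 - 21)² = (-12)² = 144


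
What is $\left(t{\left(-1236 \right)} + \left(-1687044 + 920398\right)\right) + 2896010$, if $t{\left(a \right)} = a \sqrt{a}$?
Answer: $2129364 - 2472 i \sqrt{309} \approx 2.1294 \cdot 10^{6} - 43454.0 i$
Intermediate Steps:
$t{\left(a \right)} = a^{\frac{3}{2}}$
$\left(t{\left(-1236 \right)} + \left(-1687044 + 920398\right)\right) + 2896010 = \left(\left(-1236\right)^{\frac{3}{2}} + \left(-1687044 + 920398\right)\right) + 2896010 = \left(- 2472 i \sqrt{309} - 766646\right) + 2896010 = \left(-766646 - 2472 i \sqrt{309}\right) + 2896010 = 2129364 - 2472 i \sqrt{309}$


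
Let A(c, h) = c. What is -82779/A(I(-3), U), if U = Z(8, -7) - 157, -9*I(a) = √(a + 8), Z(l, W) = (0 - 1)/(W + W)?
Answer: 745011*√5/5 ≈ 3.3318e+5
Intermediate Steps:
Z(l, W) = -1/(2*W)
I(a) = -√(8 + a)/9 (I(a) = -√(a + 8)/9 = -√(8 + a)/9)
U = -2197/14 (U = -½/(-7) - 157 = -½*(-⅐) - 157 = 1/14 - 157 = -2197/14 ≈ -156.93)
-82779/A(I(-3), U) = -82779*(-9/√(8 - 3)) = -82779*(-9*√5/5) = -(-745011)*√5/5 = 745011*√5/5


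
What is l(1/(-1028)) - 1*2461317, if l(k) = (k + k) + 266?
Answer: -1264980215/514 ≈ -2.4611e+6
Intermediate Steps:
l(k) = 266 + 2*k (l(k) = 2*k + 266 = 266 + 2*k)
l(1/(-1028)) - 1*2461317 = (266 + 2/(-1028)) - 1*2461317 = (266 + 2*(-1/1028)) - 2461317 = (266 - 1/514) - 2461317 = 136723/514 - 2461317 = -1264980215/514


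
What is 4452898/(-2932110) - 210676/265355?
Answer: -35986479103/15561000981 ≈ -2.3126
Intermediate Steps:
4452898/(-2932110) - 210676/265355 = 4452898*(-1/2932110) - 210676*1/265355 = -2226449/1466055 - 210676/265355 = -35986479103/15561000981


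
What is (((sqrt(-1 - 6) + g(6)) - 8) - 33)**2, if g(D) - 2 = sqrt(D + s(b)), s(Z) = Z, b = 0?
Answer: (-39 + sqrt(6) + I*sqrt(7))**2 ≈ 1328.9 - 193.41*I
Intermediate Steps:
g(D) = 2 + sqrt(D) (g(D) = 2 + sqrt(D + 0) = 2 + sqrt(D))
(((sqrt(-1 - 6) + g(6)) - 8) - 33)**2 = (((sqrt(-1 - 6) + (2 + sqrt(6))) - 8) - 33)**2 = (((sqrt(-7) + (2 + sqrt(6))) - 8) - 33)**2 = (((I*sqrt(7) + (2 + sqrt(6))) - 8) - 33)**2 = (((2 + sqrt(6) + I*sqrt(7)) - 8) - 33)**2 = ((-6 + sqrt(6) + I*sqrt(7)) - 33)**2 = (-39 + sqrt(6) + I*sqrt(7))**2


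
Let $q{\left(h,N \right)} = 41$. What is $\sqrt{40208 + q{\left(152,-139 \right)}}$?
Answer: $\sqrt{40249} \approx 200.62$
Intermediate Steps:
$\sqrt{40208 + q{\left(152,-139 \right)}} = \sqrt{40208 + 41} = \sqrt{40249}$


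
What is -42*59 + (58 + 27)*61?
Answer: 2707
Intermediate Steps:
-42*59 + (58 + 27)*61 = -2478 + 85*61 = -2478 + 5185 = 2707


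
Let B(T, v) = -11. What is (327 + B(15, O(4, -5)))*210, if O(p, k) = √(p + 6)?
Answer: 66360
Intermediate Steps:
O(p, k) = √(6 + p)
(327 + B(15, O(4, -5)))*210 = (327 - 11)*210 = 316*210 = 66360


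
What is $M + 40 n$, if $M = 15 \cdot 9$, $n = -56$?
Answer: $-2105$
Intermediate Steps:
$M = 135$
$M + 40 n = 135 + 40 \left(-56\right) = 135 - 2240 = -2105$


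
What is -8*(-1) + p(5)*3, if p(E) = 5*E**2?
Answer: 383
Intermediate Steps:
-8*(-1) + p(5)*3 = -8*(-1) + (5*5**2)*3 = 8 + (5*25)*3 = 8 + 125*3 = 8 + 375 = 383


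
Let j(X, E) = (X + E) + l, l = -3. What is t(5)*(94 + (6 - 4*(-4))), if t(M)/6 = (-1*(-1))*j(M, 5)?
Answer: 4872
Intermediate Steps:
j(X, E) = -3 + E + X (j(X, E) = (X + E) - 3 = (E + X) - 3 = -3 + E + X)
t(M) = 12 + 6*M (t(M) = 6*((-1*(-1))*(-3 + 5 + M)) = 6*(1*(2 + M)) = 6*(2 + M) = 12 + 6*M)
t(5)*(94 + (6 - 4*(-4))) = (12 + 6*5)*(94 + (6 - 4*(-4))) = (12 + 30)*(94 + (6 + 16)) = 42*(94 + 22) = 42*116 = 4872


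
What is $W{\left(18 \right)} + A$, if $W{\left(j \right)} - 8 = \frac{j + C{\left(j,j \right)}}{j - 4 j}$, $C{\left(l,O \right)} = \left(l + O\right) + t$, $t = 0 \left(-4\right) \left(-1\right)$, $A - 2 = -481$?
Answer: $-472$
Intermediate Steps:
$A = -479$ ($A = 2 - 481 = -479$)
$t = 0$ ($t = 0 \left(-1\right) = 0$)
$C{\left(l,O \right)} = O + l$ ($C{\left(l,O \right)} = \left(l + O\right) + 0 = \left(O + l\right) + 0 = O + l$)
$W{\left(j \right)} = 7$ ($W{\left(j \right)} = 8 + \frac{j + \left(j + j\right)}{j - 4 j} = 8 + \frac{j + 2 j}{\left(-3\right) j} = 8 + 3 j \left(- \frac{1}{3 j}\right) = 8 - 1 = 7$)
$W{\left(18 \right)} + A = 7 - 479 = -472$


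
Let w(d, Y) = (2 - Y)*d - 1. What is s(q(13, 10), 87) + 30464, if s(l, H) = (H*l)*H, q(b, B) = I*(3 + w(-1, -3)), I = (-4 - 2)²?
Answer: -786988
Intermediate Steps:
I = 36 (I = (-6)² = 36)
w(d, Y) = -1 + d*(2 - Y) (w(d, Y) = d*(2 - Y) - 1 = -1 + d*(2 - Y))
q(b, B) = -108 (q(b, B) = 36*(3 + (-1 + 2*(-1) - 1*(-3)*(-1))) = 36*(3 + (-1 - 2 - 3)) = 36*(3 - 6) = 36*(-3) = -108)
s(l, H) = l*H²
s(q(13, 10), 87) + 30464 = -108*87² + 30464 = -108*7569 + 30464 = -817452 + 30464 = -786988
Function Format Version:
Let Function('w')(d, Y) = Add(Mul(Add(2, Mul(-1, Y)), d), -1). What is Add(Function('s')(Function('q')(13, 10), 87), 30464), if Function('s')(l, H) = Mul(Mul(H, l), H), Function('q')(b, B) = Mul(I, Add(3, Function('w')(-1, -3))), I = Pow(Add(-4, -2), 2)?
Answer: -786988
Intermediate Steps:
I = 36 (I = Pow(-6, 2) = 36)
Function('w')(d, Y) = Add(-1, Mul(d, Add(2, Mul(-1, Y)))) (Function('w')(d, Y) = Add(Mul(d, Add(2, Mul(-1, Y))), -1) = Add(-1, Mul(d, Add(2, Mul(-1, Y)))))
Function('q')(b, B) = -108 (Function('q')(b, B) = Mul(36, Add(3, Add(-1, Mul(2, -1), Mul(-1, -3, -1)))) = Mul(36, Add(3, Add(-1, -2, -3))) = Mul(36, Add(3, -6)) = Mul(36, -3) = -108)
Function('s')(l, H) = Mul(l, Pow(H, 2))
Add(Function('s')(Function('q')(13, 10), 87), 30464) = Add(Mul(-108, Pow(87, 2)), 30464) = Add(Mul(-108, 7569), 30464) = Add(-817452, 30464) = -786988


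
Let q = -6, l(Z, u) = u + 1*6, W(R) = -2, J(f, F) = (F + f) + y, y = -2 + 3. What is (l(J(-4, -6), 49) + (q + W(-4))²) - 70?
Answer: 49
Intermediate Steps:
y = 1
J(f, F) = 1 + F + f (J(f, F) = (F + f) + 1 = 1 + F + f)
l(Z, u) = 6 + u (l(Z, u) = u + 6 = 6 + u)
(l(J(-4, -6), 49) + (q + W(-4))²) - 70 = ((6 + 49) + (-6 - 2)²) - 70 = (55 + (-8)²) - 70 = (55 + 64) - 70 = 119 - 70 = 49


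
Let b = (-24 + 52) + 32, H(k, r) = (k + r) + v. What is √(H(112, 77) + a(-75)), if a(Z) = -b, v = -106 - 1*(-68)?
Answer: √91 ≈ 9.5394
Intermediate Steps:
v = -38 (v = -106 + 68 = -38)
H(k, r) = -38 + k + r (H(k, r) = (k + r) - 38 = -38 + k + r)
b = 60 (b = 28 + 32 = 60)
a(Z) = -60 (a(Z) = -1*60 = -60)
√(H(112, 77) + a(-75)) = √((-38 + 112 + 77) - 60) = √(151 - 60) = √91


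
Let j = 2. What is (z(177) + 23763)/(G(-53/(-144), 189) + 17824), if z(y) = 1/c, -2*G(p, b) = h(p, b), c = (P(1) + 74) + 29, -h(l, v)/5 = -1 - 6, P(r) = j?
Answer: 4990232/3739365 ≈ 1.3345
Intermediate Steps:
P(r) = 2
h(l, v) = 35 (h(l, v) = -5*(-1 - 6) = -5*(-7) = 35)
c = 105 (c = (2 + 74) + 29 = 76 + 29 = 105)
G(p, b) = -35/2 (G(p, b) = -½*35 = -35/2)
z(y) = 1/105
(z(177) + 23763)/(G(-53/(-144), 189) + 17824) = (1/105 + 23763)/(-35/2 + 17824) = 2495116/(105*(35613/2)) = (2495116/105)*(2/35613) = 4990232/3739365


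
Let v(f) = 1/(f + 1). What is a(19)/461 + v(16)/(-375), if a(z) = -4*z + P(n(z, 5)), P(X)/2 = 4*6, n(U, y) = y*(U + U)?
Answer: -178961/2938875 ≈ -0.060894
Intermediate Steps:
n(U, y) = 2*U*y (n(U, y) = y*(2*U) = 2*U*y)
P(X) = 48 (P(X) = 2*(4*6) = 2*24 = 48)
v(f) = 1/(1 + f)
a(z) = 48 - 4*z (a(z) = -4*z + 48 = 48 - 4*z)
a(19)/461 + v(16)/(-375) = (48 - 4*19)/461 + 1/((1 + 16)*(-375)) = (48 - 76)*(1/461) - 1/375/17 = -28*1/461 + (1/17)*(-1/375) = -28/461 - 1/6375 = -178961/2938875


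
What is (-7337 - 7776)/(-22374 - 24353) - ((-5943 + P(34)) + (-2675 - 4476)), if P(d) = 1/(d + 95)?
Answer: 78929693452/6027783 ≈ 13094.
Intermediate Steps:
P(d) = 1/(95 + d)
(-7337 - 7776)/(-22374 - 24353) - ((-5943 + P(34)) + (-2675 - 4476)) = (-7337 - 7776)/(-22374 - 24353) - ((-5943 + 1/(95 + 34)) + (-2675 - 4476)) = -15113/(-46727) - ((-5943 + 1/129) - 7151) = -15113*(-1/46727) - ((-5943 + 1/129) - 7151) = 15113/46727 - (-766646/129 - 7151) = 15113/46727 - 1*(-1689125/129) = 15113/46727 + 1689125/129 = 78929693452/6027783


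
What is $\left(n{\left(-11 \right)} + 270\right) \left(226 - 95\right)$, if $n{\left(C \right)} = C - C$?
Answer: $35370$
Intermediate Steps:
$n{\left(C \right)} = 0$
$\left(n{\left(-11 \right)} + 270\right) \left(226 - 95\right) = \left(0 + 270\right) \left(226 - 95\right) = 270 \cdot 131 = 35370$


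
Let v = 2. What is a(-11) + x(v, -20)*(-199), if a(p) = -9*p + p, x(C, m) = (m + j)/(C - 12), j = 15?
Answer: -23/2 ≈ -11.500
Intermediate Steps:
x(C, m) = (15 + m)/(-12 + C) (x(C, m) = (m + 15)/(C - 12) = (15 + m)/(-12 + C))
a(p) = -8*p
a(-11) + x(v, -20)*(-199) = -8*(-11) + ((15 - 20)/(-12 + 2))*(-199) = 88 + (-5/(-10))*(-199) = 88 - ⅒*(-5)*(-199) = 88 + (½)*(-199) = 88 - 199/2 = -23/2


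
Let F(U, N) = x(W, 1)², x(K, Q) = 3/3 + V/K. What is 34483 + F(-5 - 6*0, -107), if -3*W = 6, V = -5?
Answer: 137981/4 ≈ 34495.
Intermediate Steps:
W = -2 (W = -⅓*6 = -2)
x(K, Q) = 1 - 5/K (x(K, Q) = 3/3 - 5/K = 3*(⅓) - 5/K = 1 - 5/K)
F(U, N) = 49/4 (F(U, N) = ((-5 - 2)/(-2))² = (-½*(-7))² = (7/2)² = 49/4)
34483 + F(-5 - 6*0, -107) = 34483 + 49/4 = 137981/4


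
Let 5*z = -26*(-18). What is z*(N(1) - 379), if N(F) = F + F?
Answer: -176436/5 ≈ -35287.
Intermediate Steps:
N(F) = 2*F
z = 468/5 (z = (-26*(-18))/5 = (⅕)*468 = 468/5 ≈ 93.600)
z*(N(1) - 379) = 468*(2*1 - 379)/5 = 468*(2 - 379)/5 = (468/5)*(-377) = -176436/5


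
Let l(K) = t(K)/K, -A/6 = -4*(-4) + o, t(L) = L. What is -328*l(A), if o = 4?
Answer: -328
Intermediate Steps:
A = -120 (A = -6*(-4*(-4) + 4) = -6*(16 + 4) = -6*20 = -120)
l(K) = 1 (l(K) = K/K = 1)
-328*l(A) = -328*1 = -328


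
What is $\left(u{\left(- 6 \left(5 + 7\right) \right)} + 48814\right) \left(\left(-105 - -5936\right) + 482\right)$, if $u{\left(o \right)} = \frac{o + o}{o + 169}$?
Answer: $\frac{29890880782}{97} \approx 3.0815 \cdot 10^{8}$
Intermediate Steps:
$u{\left(o \right)} = \frac{2 o}{169 + o}$
$\left(u{\left(- 6 \left(5 + 7\right) \right)} + 48814\right) \left(\left(-105 - -5936\right) + 482\right) = \left(\frac{2 \left(- 6 \left(5 + 7\right)\right)}{169 - 6 \left(5 + 7\right)} + 48814\right) \left(\left(-105 - -5936\right) + 482\right) = \left(\frac{2 \left(\left(-6\right) 12\right)}{169 - 72} + 48814\right) \left(\left(-105 + 5936\right) + 482\right) = \left(2 \left(-72\right) \frac{1}{169 - 72} + 48814\right) \left(5831 + 482\right) = \left(2 \left(-72\right) \frac{1}{97} + 48814\right) 6313 = \left(- \frac{144}{97} + 48814\right) 6313 = \frac{4734814}{97} \cdot 6313 = \frac{29890880782}{97}$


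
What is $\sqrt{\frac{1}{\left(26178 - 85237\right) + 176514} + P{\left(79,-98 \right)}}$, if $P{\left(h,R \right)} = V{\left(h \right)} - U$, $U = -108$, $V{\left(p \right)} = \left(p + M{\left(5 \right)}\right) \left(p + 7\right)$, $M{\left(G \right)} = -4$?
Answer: $\frac{\sqrt{535337574245}}{9035} \approx 80.981$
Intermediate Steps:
$V{\left(p \right)} = \left(-4 + p\right) \left(7 + p\right)$ ($V{\left(p \right)} = \left(p - 4\right) \left(p + 7\right) = \left(-4 + p\right) \left(7 + p\right)$)
$P{\left(h,R \right)} = 80 + h^{2} + 3 h$ ($P{\left(h,R \right)} = \left(-28 + h^{2} + 3 h\right) - -108 = \left(-28 + h^{2} + 3 h\right) + 108 = 80 + h^{2} + 3 h$)
$\sqrt{\frac{1}{\left(26178 - 85237\right) + 176514} + P{\left(79,-98 \right)}} = \sqrt{\frac{1}{\left(26178 - 85237\right) + 176514} + \left(80 + 79^{2} + 3 \cdot 79\right)} = \sqrt{\frac{1}{-59059 + 176514} + \left(80 + 6241 + 237\right)} = \sqrt{\frac{1}{117455} + 6558} = \sqrt{\frac{770269891}{117455}} = \frac{\sqrt{535337574245}}{9035}$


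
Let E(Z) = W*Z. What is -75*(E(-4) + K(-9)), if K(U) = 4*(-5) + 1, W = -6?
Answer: -375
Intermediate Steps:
E(Z) = -6*Z
K(U) = -19 (K(U) = -20 + 1 = -19)
-75*(E(-4) + K(-9)) = -75*(-6*(-4) - 19) = -75*(24 - 19) = -75*5 = -375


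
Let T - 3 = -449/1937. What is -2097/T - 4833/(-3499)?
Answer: -14186635065/18761638 ≈ -756.15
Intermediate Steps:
T = 5362/1937 (T = 3 - 449/1937 = 5362/1937 ≈ 2.7682)
-2097/T - 4833/(-3499) = -2097/5362/1937 - 4833/(-3499) = -2097*1937/5362 - 4833*(-1/3499) = -4061889/5362 + 4833/3499 = -14186635065/18761638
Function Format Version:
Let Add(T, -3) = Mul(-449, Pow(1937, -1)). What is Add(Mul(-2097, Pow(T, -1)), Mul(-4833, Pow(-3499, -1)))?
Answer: Rational(-14186635065, 18761638) ≈ -756.15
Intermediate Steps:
T = Rational(5362, 1937) (T = Add(3, Mul(-449, Pow(1937, -1))) = Add(3, Mul(-449, Rational(1, 1937))) = Add(3, Rational(-449, 1937)) = Rational(5362, 1937) ≈ 2.7682)
Add(Mul(-2097, Pow(T, -1)), Mul(-4833, Pow(-3499, -1))) = Add(Mul(-2097, Pow(Rational(5362, 1937), -1)), Mul(-4833, Pow(-3499, -1))) = Add(Mul(-2097, Rational(1937, 5362)), Mul(-4833, Rational(-1, 3499))) = Add(Rational(-4061889, 5362), Rational(4833, 3499)) = Rational(-14186635065, 18761638)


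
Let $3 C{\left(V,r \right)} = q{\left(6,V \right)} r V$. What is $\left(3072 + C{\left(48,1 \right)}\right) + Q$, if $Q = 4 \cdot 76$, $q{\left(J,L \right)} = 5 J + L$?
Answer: $4624$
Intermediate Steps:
$q{\left(J,L \right)} = L + 5 J$
$C{\left(V,r \right)} = \frac{V r \left(30 + V\right)}{3}$ ($C{\left(V,r \right)} = \frac{\left(V + 5 \cdot 6\right) r V}{3} = \frac{\left(V + 30\right) V r}{3} = \frac{\left(30 + V\right) V r}{3} = \frac{V r \left(30 + V\right)}{3}$)
$Q = 304$
$\left(3072 + C{\left(48,1 \right)}\right) + Q = \left(3072 + \frac{1}{3} \cdot 48 \cdot 1 \left(30 + 48\right)\right) + 304 = \left(3072 + \frac{1}{3} \cdot 48 \cdot 1 \cdot 78\right) + 304 = \left(3072 + 1248\right) + 304 = 4320 + 304 = 4624$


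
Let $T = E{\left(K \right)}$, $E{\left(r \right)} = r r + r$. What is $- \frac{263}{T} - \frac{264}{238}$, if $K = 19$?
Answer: $- \frac{81457}{45220} \approx -1.8013$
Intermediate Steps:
$E{\left(r \right)} = r + r^{2}$ ($E{\left(r \right)} = r^{2} + r = r + r^{2}$)
$T = 380$ ($T = 19 \left(1 + 19\right) = 19 \cdot 20 = 380$)
$- \frac{263}{T} - \frac{264}{238} = - \frac{263}{380} - \frac{264}{238} = \left(-263\right) \frac{1}{380} - \frac{132}{119} = - \frac{263}{380} - \frac{132}{119} = - \frac{81457}{45220}$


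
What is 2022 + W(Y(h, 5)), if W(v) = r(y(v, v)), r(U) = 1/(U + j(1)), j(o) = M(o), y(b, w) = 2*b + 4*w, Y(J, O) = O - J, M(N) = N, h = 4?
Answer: 14155/7 ≈ 2022.1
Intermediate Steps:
j(o) = o
r(U) = 1/(1 + U) (r(U) = 1/(U + 1) = 1/(1 + U))
W(v) = 1/(1 + 6*v) (W(v) = 1/(1 + (2*v + 4*v)) = 1/(1 + 6*v))
2022 + W(Y(h, 5)) = 2022 + 1/(1 + 6*(5 - 1*4)) = 2022 + 1/(1 + 6*(5 - 4)) = 2022 + 1/(1 + 6*1) = 2022 + 1/(1 + 6) = 2022 + 1/7 = 14155/7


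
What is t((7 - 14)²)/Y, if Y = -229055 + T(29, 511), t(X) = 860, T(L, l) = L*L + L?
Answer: -172/45637 ≈ -0.0037689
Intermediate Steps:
T(L, l) = L + L² (T(L, l) = L² + L = L + L²)
Y = -228185 (Y = -229055 + 29*(1 + 29) = -229055 + 29*30 = -229055 + 870 = -228185)
t((7 - 14)²)/Y = 860/(-228185) = 860*(-1/228185) = -172/45637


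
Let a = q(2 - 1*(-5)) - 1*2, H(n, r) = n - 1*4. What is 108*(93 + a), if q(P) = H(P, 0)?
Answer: 10152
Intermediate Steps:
H(n, r) = -4 + n (H(n, r) = n - 4 = -4 + n)
q(P) = -4 + P
a = 1 (a = (-4 + (2 - 1*(-5))) - 1*2 = (-4 + (2 + 5)) - 2 = (-4 + 7) - 2 = 3 - 2 = 1)
108*(93 + a) = 108*(93 + 1) = 108*94 = 10152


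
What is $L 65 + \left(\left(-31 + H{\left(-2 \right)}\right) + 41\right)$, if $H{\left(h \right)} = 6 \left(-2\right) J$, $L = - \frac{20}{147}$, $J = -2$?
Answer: $\frac{3698}{147} \approx 25.156$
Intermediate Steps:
$L = - \frac{20}{147}$ ($L = \left(-20\right) \frac{1}{147} = - \frac{20}{147} \approx -0.13605$)
$H{\left(h \right)} = 24$ ($H{\left(h \right)} = 6 \left(-2\right) \left(-2\right) = \left(-12\right) \left(-2\right) = 24$)
$L 65 + \left(\left(-31 + H{\left(-2 \right)}\right) + 41\right) = \left(- \frac{20}{147}\right) 65 + \left(\left(-31 + 24\right) + 41\right) = - \frac{1300}{147} + \left(-7 + 41\right) = - \frac{1300}{147} + 34 = \frac{3698}{147}$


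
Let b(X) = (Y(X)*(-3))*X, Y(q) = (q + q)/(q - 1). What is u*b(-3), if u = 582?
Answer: 7857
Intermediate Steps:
Y(q) = 2*q/(-1 + q) (Y(q) = (2*q)/(-1 + q) = 2*q/(-1 + q))
b(X) = -6*X**2/(-1 + X) (b(X) = ((2*X/(-1 + X))*(-3))*X = (-6*X/(-1 + X))*X = -6*X**2/(-1 + X))
u*b(-3) = 582*(-6*(-3)**2/(-1 - 3)) = 582*(-6*9/(-4)) = 582*(-6*9*(-1/4)) = 582*(27/2) = 7857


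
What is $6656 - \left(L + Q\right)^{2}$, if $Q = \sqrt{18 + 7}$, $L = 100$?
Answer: $-4369$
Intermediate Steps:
$Q = 5$ ($Q = \sqrt{25} = 5$)
$6656 - \left(L + Q\right)^{2} = 6656 - \left(100 + 5\right)^{2} = 6656 - 105^{2} = 6656 - 11025 = -4369$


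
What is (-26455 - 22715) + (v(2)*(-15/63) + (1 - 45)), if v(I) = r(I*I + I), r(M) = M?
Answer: -344508/7 ≈ -49215.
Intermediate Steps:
v(I) = I + I**2 (v(I) = I*I + I = I**2 + I = I + I**2)
(-26455 - 22715) + (v(2)*(-15/63) + (1 - 45)) = (-26455 - 22715) + ((2*(1 + 2))*(-15/63) + (1 - 45)) = -49170 + ((2*3)*(-15*1/63) - 44) = -49170 + (6*(-5/21) - 44) = -49170 + (-10/7 - 44) = -49170 - 318/7 = -344508/7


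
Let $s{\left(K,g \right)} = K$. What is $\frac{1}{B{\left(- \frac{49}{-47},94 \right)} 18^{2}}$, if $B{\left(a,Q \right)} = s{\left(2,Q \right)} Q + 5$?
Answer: $\frac{1}{62532} \approx 1.5992 \cdot 10^{-5}$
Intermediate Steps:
$B{\left(a,Q \right)} = 5 + 2 Q$ ($B{\left(a,Q \right)} = 2 Q + 5 = 5 + 2 Q$)
$\frac{1}{B{\left(- \frac{49}{-47},94 \right)} 18^{2}} = \frac{1}{\left(5 + 2 \cdot 94\right) 18^{2}} = \frac{1}{\left(5 + 188\right) 324} = \frac{1}{193} \cdot \frac{1}{324} = \frac{1}{62532}$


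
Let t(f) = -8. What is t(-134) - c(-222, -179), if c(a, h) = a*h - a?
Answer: -39968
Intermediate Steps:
c(a, h) = -a + a*h
t(-134) - c(-222, -179) = -8 - (-222)*(-1 - 179) = -8 - (-222)*(-180) = -8 - 1*39960 = -8 - 39960 = -39968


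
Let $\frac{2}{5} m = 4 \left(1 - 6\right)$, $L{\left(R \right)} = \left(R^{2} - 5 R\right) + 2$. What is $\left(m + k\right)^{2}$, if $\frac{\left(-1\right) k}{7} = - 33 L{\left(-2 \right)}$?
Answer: $13293316$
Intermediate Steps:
$L{\left(R \right)} = 2 + R^{2} - 5 R$
$m = -50$ ($m = \frac{5 \cdot 4 \left(1 - 6\right)}{2} = \frac{5 \cdot 4 \left(-5\right)}{2} = \frac{5}{2} \left(-20\right) = -50$)
$k = 3696$ ($k = - 7 \left(- 33 \left(2 + \left(-2\right)^{2} - -10\right)\right) = - 7 \left(- 33 \left(2 + 4 + 10\right)\right) = - 7 \left(\left(-33\right) 16\right) = \left(-7\right) \left(-528\right) = 3696$)
$\left(m + k\right)^{2} = \left(-50 + 3696\right)^{2} = 3646^{2} = 13293316$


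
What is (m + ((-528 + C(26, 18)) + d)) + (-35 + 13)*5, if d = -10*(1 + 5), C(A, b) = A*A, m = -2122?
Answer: -2144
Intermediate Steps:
C(A, b) = A²
d = -60 (d = -10*6 = -5*12 = -60)
(m + ((-528 + C(26, 18)) + d)) + (-35 + 13)*5 = (-2122 + ((-528 + 26²) - 60)) + (-35 + 13)*5 = (-2122 + ((-528 + 676) - 60)) - 22*5 = (-2122 + (148 - 60)) - 110 = (-2122 + 88) - 110 = -2034 - 110 = -2144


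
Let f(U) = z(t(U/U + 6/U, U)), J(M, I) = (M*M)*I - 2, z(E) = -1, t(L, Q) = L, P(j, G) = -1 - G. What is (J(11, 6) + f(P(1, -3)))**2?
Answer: 522729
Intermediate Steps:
J(M, I) = -2 + I*M**2 (J(M, I) = M**2*I - 2 = I*M**2 - 2 = -2 + I*M**2)
f(U) = -1
(J(11, 6) + f(P(1, -3)))**2 = ((-2 + 6*11**2) - 1)**2 = ((-2 + 6*121) - 1)**2 = ((-2 + 726) - 1)**2 = (724 - 1)**2 = 723**2 = 522729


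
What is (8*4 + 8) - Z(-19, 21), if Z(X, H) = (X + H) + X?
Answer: 57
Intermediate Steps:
Z(X, H) = H + 2*X (Z(X, H) = (H + X) + X = H + 2*X)
(8*4 + 8) - Z(-19, 21) = (8*4 + 8) - (21 + 2*(-19)) = (32 + 8) - (21 - 38) = 40 - 1*(-17) = 40 + 17 = 57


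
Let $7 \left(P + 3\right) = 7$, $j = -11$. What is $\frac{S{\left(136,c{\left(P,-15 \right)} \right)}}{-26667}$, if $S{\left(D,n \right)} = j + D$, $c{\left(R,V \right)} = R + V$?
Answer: $- \frac{125}{26667} \approx -0.0046874$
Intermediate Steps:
$P = -2$ ($P = -3 + \frac{1}{7} \cdot 7 = -3 + 1 = -2$)
$S{\left(D,n \right)} = -11 + D$
$\frac{S{\left(136,c{\left(P,-15 \right)} \right)}}{-26667} = \frac{-11 + 136}{-26667} = 125 \left(- \frac{1}{26667}\right) = - \frac{125}{26667}$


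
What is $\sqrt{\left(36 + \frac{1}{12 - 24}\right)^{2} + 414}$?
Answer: $\frac{\sqrt{245377}}{12} \approx 41.28$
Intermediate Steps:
$\sqrt{\left(36 + \frac{1}{12 - 24}\right)^{2} + 414} = \sqrt{\left(36 + \frac{1}{-12}\right)^{2} + 414} = \sqrt{\left(36 - \frac{1}{12}\right)^{2} + 414} = \sqrt{\left(\frac{431}{12}\right)^{2} + 414} = \sqrt{\frac{185761}{144} + 414} = \sqrt{\frac{245377}{144}} = \frac{\sqrt{245377}}{12}$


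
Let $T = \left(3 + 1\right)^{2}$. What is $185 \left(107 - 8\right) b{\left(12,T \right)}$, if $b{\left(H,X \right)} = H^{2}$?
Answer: $2637360$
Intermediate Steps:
$T = 16$ ($T = 4^{2} = 16$)
$185 \left(107 - 8\right) b{\left(12,T \right)} = 185 \left(107 - 8\right) 12^{2} = 185 \left(107 - 8\right) 144 = 185 \cdot 99 \cdot 144 = 18315 \cdot 144 = 2637360$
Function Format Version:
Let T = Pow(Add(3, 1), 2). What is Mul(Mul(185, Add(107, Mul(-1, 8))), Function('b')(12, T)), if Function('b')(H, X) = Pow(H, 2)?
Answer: 2637360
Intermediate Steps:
T = 16 (T = Pow(4, 2) = 16)
Mul(Mul(185, Add(107, Mul(-1, 8))), Function('b')(12, T)) = Mul(Mul(185, Add(107, Mul(-1, 8))), Pow(12, 2)) = Mul(Mul(185, Add(107, -8)), 144) = Mul(Mul(185, 99), 144) = Mul(18315, 144) = 2637360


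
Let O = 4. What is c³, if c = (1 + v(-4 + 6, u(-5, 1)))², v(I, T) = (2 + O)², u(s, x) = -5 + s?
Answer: 2565726409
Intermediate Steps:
v(I, T) = 36 (v(I, T) = (2 + 4)² = 6² = 36)
c = 1369 (c = (1 + 36)² = 37² = 1369)
c³ = 1369³ = 2565726409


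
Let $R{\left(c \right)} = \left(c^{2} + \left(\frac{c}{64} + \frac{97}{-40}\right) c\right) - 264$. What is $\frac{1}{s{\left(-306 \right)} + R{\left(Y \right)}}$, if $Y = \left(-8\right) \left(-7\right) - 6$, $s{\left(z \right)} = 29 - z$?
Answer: $\frac{16}{39821} \approx 0.0004018$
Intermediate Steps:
$Y = 50$ ($Y = 56 - 6 = 50$)
$R{\left(c \right)} = -264 + c^{2} + c \left(- \frac{97}{40} + \frac{c}{64}\right)$ ($R{\left(c \right)} = \left(c^{2} + \left(c \frac{1}{64} + 97 \left(- \frac{1}{40}\right)\right) c\right) - 264 = \left(c^{2} + \left(\frac{c}{64} - \frac{97}{40}\right) c\right) - 264 = \left(c^{2} + \left(- \frac{97}{40} + \frac{c}{64}\right) c\right) - 264 = \left(c^{2} + c \left(- \frac{97}{40} + \frac{c}{64}\right)\right) - 264 = -264 + c^{2} + c \left(- \frac{97}{40} + \frac{c}{64}\right)$)
$\frac{1}{s{\left(-306 \right)} + R{\left(Y \right)}} = \frac{1}{\left(29 - -306\right) - \left(\frac{1541}{4} - \frac{40625}{16}\right)} = \frac{1}{\left(29 + 306\right) - - \frac{34461}{16}} = \frac{1}{335 - - \frac{34461}{16}} = \frac{1}{335 + \frac{34461}{16}} = \frac{1}{\frac{39821}{16}} = \frac{16}{39821}$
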